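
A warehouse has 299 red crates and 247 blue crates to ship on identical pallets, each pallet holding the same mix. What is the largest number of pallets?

299 = 13 · 23
247 = 13 · 19
Common: 13 = 13

13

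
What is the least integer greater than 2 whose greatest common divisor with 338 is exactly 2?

Multiples of 2 above 2: 2·2, 2·3, … . Need the cofactor coprime to 338/2 = 169.
Checking s = 2, 3, … the first with gcd(s, 169) = 1 is s = 2, giving 4.

4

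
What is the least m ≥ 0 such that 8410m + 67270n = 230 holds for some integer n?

Euclid: 67270 = 7·8410 + 8400; 8410 = 1·8400 + 10; 8400 = 840·10 + 0 → gcd = 10; 230 = 10·23.
Back-substitution yields 8410·(8) + 67270·(-1) = 10, so one solution is m = 8·23 = 184, n = -1·23 = -23.
Solutions in m differ by 67270/10 = 6727; the one in [0, 6727) is 184 mod 6727 = 184.

184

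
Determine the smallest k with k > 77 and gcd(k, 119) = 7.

84

Multiples of 7 above 77: 7·12, 7·13, … . Need the cofactor coprime to 119/7 = 17.
Checking s = 12, 13, … the first with gcd(s, 17) = 1 is s = 12, giving 84.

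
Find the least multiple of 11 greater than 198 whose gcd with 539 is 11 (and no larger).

209

539 = 11·49. Any m with gcd(m, 539) = 11 is a multiple of 11, say 11s, with s coprime to 49.
Need s > 198/11, so s ≥ 19. First s ≥ 19 with gcd(s, 49) = 1 is s = 19. Thus m = 11·19 = 209.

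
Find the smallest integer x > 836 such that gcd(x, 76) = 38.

gcd(x, 76) = 38 forces 38 | x; write x = 38s. Then gcd(38s, 38·2) = 38·gcd(s, 2), so need gcd(s, 2) = 1.
38s > 836 gives s ≥ 23. The least s ≥ 23 coprime to 2 is 23, so x = 38·23 = 874.

874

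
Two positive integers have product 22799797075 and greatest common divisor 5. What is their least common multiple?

4559959415

For any two positive integers, gcd × lcm equals their product. Hence lcm = 22799797075 / 5 = 4559959415.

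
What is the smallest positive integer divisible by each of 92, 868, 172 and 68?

14593684

92 = 2² · 23; 868 = 2² · 7 · 31; 172 = 2² · 43; 68 = 2² · 17
lcm takes max exponent of each prime: 2² · 7 · 17 · 23 · 31 · 43 = 14593684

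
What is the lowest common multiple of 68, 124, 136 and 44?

46376

lcm(68, 124) = 68·124/gcd = 8432/4 = 2108
lcm(2108, 136) = 2108·136/gcd = 286688/68 = 4216
lcm(4216, 44) = 4216·44/gcd = 185504/4 = 46376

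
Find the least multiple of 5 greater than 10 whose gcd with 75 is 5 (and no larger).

20

75 = 5·15. Any k with gcd(k, 75) = 5 is a multiple of 5, say 5s, with s coprime to 15.
Need s > 10/5, so s ≥ 3. First s ≥ 3 with gcd(s, 15) = 1 is s = 4. Thus k = 5·4 = 20.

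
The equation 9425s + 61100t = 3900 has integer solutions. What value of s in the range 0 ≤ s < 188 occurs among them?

Reduce mod 61100: 9425s ≡ 3900 (mod 61100). With g = gcd(9425, 61100) = 325 dividing 3900, divide through: 29s ≡ 12 (mod 188).
Since gcd(29, 188) = 1, s ≡ 12·(29)⁻¹ ≡ 156 (mod 188). Smallest non-negative: 156.

156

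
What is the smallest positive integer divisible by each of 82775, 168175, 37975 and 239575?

82775 = 5² · 7 · 11 · 43; 168175 = 5² · 7 · 31²; 37975 = 5² · 7² · 31; 239575 = 5² · 7 · 37²
lcm takes max exponent of each prime: 5² · 7² · 11 · 31² · 37² · 43 = 762296744825

762296744825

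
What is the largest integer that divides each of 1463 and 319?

1463 = 7 · 11 · 19
319 = 11 · 29
Common: 11 = 11

11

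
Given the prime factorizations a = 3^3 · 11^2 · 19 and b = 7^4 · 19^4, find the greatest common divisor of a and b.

19

min exponent per shared prime: 19 = 19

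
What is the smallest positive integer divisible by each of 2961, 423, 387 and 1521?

2961 = 3² · 7 · 47; 423 = 3² · 47; 387 = 3² · 43; 1521 = 3² · 13²
lcm takes max exponent of each prime: 3² · 7 · 13² · 43 · 47 = 21517587

21517587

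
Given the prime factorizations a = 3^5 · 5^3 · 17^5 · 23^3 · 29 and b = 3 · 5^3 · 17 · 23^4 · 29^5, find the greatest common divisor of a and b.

2249374125

min exponent per shared prime: 3 · 5^3 · 17 · 23^3 · 29 = 2249374125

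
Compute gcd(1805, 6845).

Euclid: 6845 = 3·1805 + 1430; 1805 = 1·1430 + 375; 1430 = 3·375 + 305; 375 = 1·305 + 70; 305 = 4·70 + 25; 70 = 2·25 + 20; 25 = 1·20 + 5; 20 = 4·5 + 0. Last nonzero remainder: 5.

5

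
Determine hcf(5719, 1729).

5719 = 7 · 19 · 43
1729 = 7 · 13 · 19
Common: 7 · 19 = 133

133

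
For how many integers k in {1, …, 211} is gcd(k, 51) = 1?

133

Prime factors of 51: 3, 17. Count integers ≤ 211 divisible by none of them.
By inclusion–exclusion: 211 − ⌊211/3⌋ − ⌊211/17⌋ + ⌊211/51⌋ = 133.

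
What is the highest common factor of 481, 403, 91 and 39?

gcd(481, 403): 481 = 1·403 + 78; 403 = 5·78 + 13; 78 = 6·13 + 0 → 13
gcd(13, 91): 91 = 7·13 + 0 → 13
gcd(13, 39): 39 = 3·13 + 0 → 13

13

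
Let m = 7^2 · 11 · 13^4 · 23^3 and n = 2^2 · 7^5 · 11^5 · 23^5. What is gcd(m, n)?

6558013

min exponent per shared prime: 7^2 · 11 · 23^3 = 6558013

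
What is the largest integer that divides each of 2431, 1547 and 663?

221

2431 = 11 · 13 · 17; 1547 = 7 · 13 · 17; 663 = 3 · 13 · 17
gcd takes min exponent of each prime: 13 · 17 = 221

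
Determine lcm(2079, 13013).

351351

2079 = 3³ · 7 · 11; 13013 = 7 · 11 · 13²
max exponents: 3³ · 7 · 11 · 13² = 351351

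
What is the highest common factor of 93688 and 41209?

Euclid: 93688 = 2·41209 + 11270; 41209 = 3·11270 + 7399; 11270 = 1·7399 + 3871; 7399 = 1·3871 + 3528; 3871 = 1·3528 + 343; 3528 = 10·343 + 98; 343 = 3·98 + 49; 98 = 2·49 + 0. Last nonzero remainder: 49.

49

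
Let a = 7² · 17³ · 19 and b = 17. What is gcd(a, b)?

17

min exponent per shared prime: 17 = 17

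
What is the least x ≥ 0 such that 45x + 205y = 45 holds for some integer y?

1

gcd(45, 205) = 5 (Euclid: 205 = 4·45 + 25; 45 = 1·25 + 20; 25 = 1·20 + 5; 20 = 4·5 + 0), and 5 | 45.
Extended Euclid: 45·(-9) + 205·(2) = 5. Scale by 9: x₀ = -81.
General solution x = x₀ + 41t; reducing mod 41 gives x = 1 (and y = 0).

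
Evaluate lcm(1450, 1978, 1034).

741403850

1450 = 2 · 5² · 29; 1978 = 2 · 23 · 43; 1034 = 2 · 11 · 47
lcm takes max exponent of each prime: 2 · 5² · 11 · 23 · 29 · 43 · 47 = 741403850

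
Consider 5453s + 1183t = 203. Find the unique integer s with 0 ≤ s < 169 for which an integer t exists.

166

gcd(5453, 1183) = 7 (Euclid: 5453 = 4·1183 + 721; 1183 = 1·721 + 462; 721 = 1·462 + 259; 462 = 1·259 + 203; 259 = 1·203 + 56; 203 = 3·56 + 35; 56 = 1·35 + 21; 35 = 1·21 + 14; 21 = 1·14 + 7; 14 = 2·7 + 0), and 7 | 203.
Extended Euclid: 5453·(64) + 1183·(-295) = 7. Scale by 29: s₀ = 1856.
General solution s = s₀ + 169k; reducing mod 169 gives s = 166 (and t = -765).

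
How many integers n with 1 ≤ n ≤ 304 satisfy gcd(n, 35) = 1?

209

Prime factors of 35: 5, 7. Count integers ≤ 304 divisible by none of them.
By inclusion–exclusion: 304 − ⌊304/5⌋ − ⌊304/7⌋ + ⌊304/35⌋ = 209.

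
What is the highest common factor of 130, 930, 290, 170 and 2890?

10

gcd(130, 930): 930 = 7·130 + 20; 130 = 6·20 + 10; 20 = 2·10 + 0 → 10
gcd(10, 290): 290 = 29·10 + 0 → 10
gcd(10, 170): 170 = 17·10 + 0 → 10
gcd(10, 2890): 2890 = 289·10 + 0 → 10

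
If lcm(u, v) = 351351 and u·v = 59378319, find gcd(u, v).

From gcd × lcm = uv: gcd = 59378319 / 351351 = 169.

169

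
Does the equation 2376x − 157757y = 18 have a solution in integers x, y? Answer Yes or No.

Yes

By Bézout, 2376x − 157757y = 18 has integer solutions iff gcd(2376, 157757) | 18.
Euclid: 157757 = 66·2376 + 941; 2376 = 2·941 + 494; 941 = 1·494 + 447; 494 = 1·447 + 47; 447 = 9·47 + 24; 47 = 1·24 + 23; 24 = 1·23 + 1; 23 = 23·1 + 0. gcd = 1; 18 mod 1 = 0. Yes.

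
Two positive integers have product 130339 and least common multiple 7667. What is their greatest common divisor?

gcd·lcm = product, so gcd = 130339/7667 = 17.

17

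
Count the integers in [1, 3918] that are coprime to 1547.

1547 = 7·13·17. Inclusion–exclusion on these primes:
3918 − ⌊3918/7⌋ − ⌊3918/13⌋ − ⌊3918/17⌋ + ⌊3918/91⌋ + ⌊3918/119⌋ + ⌊3918/221⌋ − ⌊3918/1547⌋ = 2918

2918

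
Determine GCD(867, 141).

867 = 3 · 17²
141 = 3 · 47
Common: 3 = 3

3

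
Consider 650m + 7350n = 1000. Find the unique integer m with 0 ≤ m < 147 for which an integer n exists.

92

gcd(650, 7350) = 50 (Euclid: 7350 = 11·650 + 200; 650 = 3·200 + 50; 200 = 4·50 + 0), and 50 | 1000.
Extended Euclid: 650·(34) + 7350·(-3) = 50. Scale by 20: m₀ = 680.
General solution m = m₀ + 147t; reducing mod 147 gives m = 92 (and n = -8).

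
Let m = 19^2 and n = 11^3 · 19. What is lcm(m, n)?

max exponent per prime: 11^3 · 19^2 = 480491

480491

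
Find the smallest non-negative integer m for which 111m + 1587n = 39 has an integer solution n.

Reduce mod 1587: 111m ≡ 39 (mod 1587). With g = gcd(111, 1587) = 3 dividing 39, divide through: 37m ≡ 13 (mod 529).
Since gcd(37, 529) = 1, m ≡ 13·(37)⁻¹ ≡ 272 (mod 529). Smallest non-negative: 272.

272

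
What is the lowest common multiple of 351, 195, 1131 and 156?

351 = 3³ · 13; 195 = 3 · 5 · 13; 1131 = 3 · 13 · 29; 156 = 2² · 3 · 13
lcm takes max exponent of each prime: 2² · 3³ · 5 · 13 · 29 = 203580

203580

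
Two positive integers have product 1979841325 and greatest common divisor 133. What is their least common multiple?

gcd·lcm = product, so lcm = 1979841325/133 = 14886025.

14886025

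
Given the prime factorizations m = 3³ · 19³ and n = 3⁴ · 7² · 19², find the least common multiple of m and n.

max exponent per prime: 3⁴ · 7² · 19³ = 27223371

27223371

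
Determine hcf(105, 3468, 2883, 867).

3

gcd(105, 3468): 3468 = 33·105 + 3; 105 = 35·3 + 0 → 3
gcd(3, 2883): 2883 = 961·3 + 0 → 3
gcd(3, 867): 867 = 289·3 + 0 → 3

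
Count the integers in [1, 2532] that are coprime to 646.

646 = 2·17·19. Inclusion–exclusion on these primes:
2532 − ⌊2532/2⌋ − ⌊2532/17⌋ − ⌊2532/19⌋ + ⌊2532/34⌋ + ⌊2532/38⌋ + ⌊2532/323⌋ − ⌊2532/646⌋ = 1129

1129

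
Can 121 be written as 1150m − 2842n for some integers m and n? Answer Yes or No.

By Bézout, 1150m − 2842n = 121 has integer solutions iff gcd(1150, 2842) | 121.
Euclid: 2842 = 2·1150 + 542; 1150 = 2·542 + 66; 542 = 8·66 + 14; 66 = 4·14 + 10; 14 = 1·10 + 4; 10 = 2·4 + 2; 4 = 2·2 + 0. gcd = 2; 121 mod 2 = 1. No.

No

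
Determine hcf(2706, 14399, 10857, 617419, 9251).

2706 = 2 · 3 · 11 · 41; 14399 = 7 · 11² · 17; 10857 = 3 · 7 · 11 · 47; 617419 = 11 · 37² · 41; 9251 = 11 · 29²
gcd takes min exponent of each prime: 11 = 11

11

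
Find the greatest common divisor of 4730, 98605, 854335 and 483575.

4730 = 2 · 5 · 11 · 43; 98605 = 5 · 13 · 37 · 41; 854335 = 5 · 17 · 19 · 23²; 483575 = 5² · 23 · 29²
gcd takes min exponent of each prime: 5 = 5

5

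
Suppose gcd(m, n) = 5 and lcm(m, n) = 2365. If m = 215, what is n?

55

Using mn = gcd(m,n)·lcm(m,n) = 5·2365 = 11825, we get n = 11825/215 = 55.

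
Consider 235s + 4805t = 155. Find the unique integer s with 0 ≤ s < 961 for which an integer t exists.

62

Euclid: 4805 = 20·235 + 105; 235 = 2·105 + 25; 105 = 4·25 + 5; 25 = 5·5 + 0 → gcd = 5; 155 = 5·31.
Back-substitution yields 235·(-184) + 4805·(9) = 5, so one solution is s = -184·31 = -5704, t = 9·31 = 279.
Solutions in s differ by 4805/5 = 961; the one in [0, 961) is -5704 mod 961 = 62.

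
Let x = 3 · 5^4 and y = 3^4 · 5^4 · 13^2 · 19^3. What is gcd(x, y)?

min exponent per shared prime: 3 · 5^4 = 1875

1875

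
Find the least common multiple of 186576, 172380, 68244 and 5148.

186576 = 2⁴ · 3 · 13² · 23; 172380 = 2² · 3 · 5 · 13² · 17; 68244 = 2² · 3 · 11² · 47; 5148 = 2² · 3² · 11 · 13
lcm takes max exponent of each prime: 2⁴ · 3² · 5 · 11² · 13² · 17 · 23 · 47 = 270569716560

270569716560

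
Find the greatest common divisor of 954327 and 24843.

3

Euclid: 954327 = 38·24843 + 10293; 24843 = 2·10293 + 4257; 10293 = 2·4257 + 1779; 4257 = 2·1779 + 699; 1779 = 2·699 + 381; 699 = 1·381 + 318; 381 = 1·318 + 63; 318 = 5·63 + 3; 63 = 21·3 + 0. Last nonzero remainder: 3.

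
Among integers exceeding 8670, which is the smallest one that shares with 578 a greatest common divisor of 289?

Multiples of 289 above 8670: 289·31, 289·32, … . Need the cofactor coprime to 578/289 = 2.
Checking s = 31, 32, … the first with gcd(s, 2) = 1 is s = 31, giving 8959.

8959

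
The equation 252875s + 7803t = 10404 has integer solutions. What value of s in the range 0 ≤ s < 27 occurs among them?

gcd(252875, 7803) = 289 (Euclid: 252875 = 32·7803 + 3179; 7803 = 2·3179 + 1445; 3179 = 2·1445 + 289; 1445 = 5·289 + 0), and 289 | 10404.
Extended Euclid: 252875·(5) + 7803·(-162) = 289. Scale by 36: s₀ = 180.
General solution s = s₀ + 27k; reducing mod 27 gives s = 18 (and t = -582).

18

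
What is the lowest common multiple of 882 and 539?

gcd first: 882 = 1·539 + 343; 539 = 1·343 + 196; 343 = 1·196 + 147; 196 = 1·147 + 49; 147 = 3·49 + 0 → gcd = 49
lcm = 882·539/gcd = 475398/49 = 9702

9702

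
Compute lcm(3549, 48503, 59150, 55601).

lcm(3549, 48503) = 3549·48503/gcd = 172137147/1183 = 145509
lcm(145509, 59150) = 145509·59150/gcd = 8606857350/1183 = 7275450
lcm(7275450, 55601) = 7275450·55601/gcd = 404522295450/1183 = 341946150

341946150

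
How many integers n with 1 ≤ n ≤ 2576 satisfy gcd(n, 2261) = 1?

2261 = 7·17·19. Inclusion–exclusion on these primes:
2576 − ⌊2576/7⌋ − ⌊2576/17⌋ − ⌊2576/19⌋ + ⌊2576/119⌋ + ⌊2576/133⌋ + ⌊2576/323⌋ − ⌊2576/2261⌋ = 1968

1968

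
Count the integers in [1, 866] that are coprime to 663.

663 = 3·13·17. Inclusion–exclusion on these primes:
866 − ⌊866/3⌋ − ⌊866/13⌋ − ⌊866/17⌋ + ⌊866/39⌋ + ⌊866/51⌋ + ⌊866/221⌋ − ⌊866/663⌋ = 502

502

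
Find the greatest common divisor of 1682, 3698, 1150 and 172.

2

1682 = 2 · 29²; 3698 = 2 · 43²; 1150 = 2 · 5² · 23; 172 = 2² · 43
gcd takes min exponent of each prime: 2 = 2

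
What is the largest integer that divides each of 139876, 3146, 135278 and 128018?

139876 = 2² · 11² · 17²; 3146 = 2 · 11² · 13; 135278 = 2 · 11² · 13 · 43; 128018 = 2 · 11² · 23²
gcd takes min exponent of each prime: 2 · 11² = 242

242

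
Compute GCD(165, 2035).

Euclid: 2035 = 12·165 + 55; 165 = 3·55 + 0. Last nonzero remainder: 55.

55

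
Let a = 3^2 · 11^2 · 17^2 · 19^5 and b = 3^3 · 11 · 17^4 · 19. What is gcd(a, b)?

543609

min exponent per shared prime: 3^2 · 11 · 17^2 · 19 = 543609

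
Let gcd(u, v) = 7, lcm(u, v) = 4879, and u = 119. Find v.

Using uv = gcd(u,v)·lcm(u,v) = 7·4879 = 34153, we get v = 34153/119 = 287.

287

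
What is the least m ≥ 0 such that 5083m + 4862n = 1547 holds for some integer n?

7

Euclid: 5083 = 1·4862 + 221; 4862 = 22·221 + 0 → gcd = 221; 1547 = 221·7.
Back-substitution yields 5083·(1) + 4862·(-1) = 221, so one solution is m = 1·7 = 7, n = -1·7 = -7.
Solutions in m differ by 4862/221 = 22; the one in [0, 22) is 7 mod 22 = 7.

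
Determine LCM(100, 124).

gcd first: 124 = 1·100 + 24; 100 = 4·24 + 4; 24 = 6·4 + 0 → gcd = 4
lcm = 100·124/gcd = 12400/4 = 3100

3100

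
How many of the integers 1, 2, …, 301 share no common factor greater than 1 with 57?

57 = 3·19. Inclusion–exclusion on these primes:
301 − ⌊301/3⌋ − ⌊301/19⌋ + ⌊301/57⌋ = 191

191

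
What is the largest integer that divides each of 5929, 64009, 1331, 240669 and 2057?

121

gcd(5929, 64009): 64009 = 10·5929 + 4719; 5929 = 1·4719 + 1210; 4719 = 3·1210 + 1089; 1210 = 1·1089 + 121; 1089 = 9·121 + 0 → 121
gcd(121, 1331): 1331 = 11·121 + 0 → 121
gcd(121, 240669): 240669 = 1989·121 + 0 → 121
gcd(121, 2057): 2057 = 17·121 + 0 → 121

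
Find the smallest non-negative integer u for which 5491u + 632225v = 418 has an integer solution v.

Euclid: 632225 = 115·5491 + 760; 5491 = 7·760 + 171; 760 = 4·171 + 76; 171 = 2·76 + 19; 76 = 4·19 + 0 → gcd = 19; 418 = 19·22.
Back-substitution yields 5491·(7484) + 632225·(-65) = 19, so one solution is u = 7484·22 = 164648, v = -65·22 = -1430.
Solutions in u differ by 632225/19 = 33275; the one in [0, 33275) is 164648 mod 33275 = 31548.

31548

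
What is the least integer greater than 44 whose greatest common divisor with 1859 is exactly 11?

55

Multiples of 11 above 44: 11·5, 11·6, … . Need the cofactor coprime to 1859/11 = 169.
Checking s = 5, 6, … the first with gcd(s, 169) = 1 is s = 5, giving 55.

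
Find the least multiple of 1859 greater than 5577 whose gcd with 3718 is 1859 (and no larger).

3718 = 1859·2. Any t with gcd(t, 3718) = 1859 is a multiple of 1859, say 1859s, with s coprime to 2.
Need s > 5577/1859, so s ≥ 4. First s ≥ 4 with gcd(s, 2) = 1 is s = 5. Thus t = 1859·5 = 9295.

9295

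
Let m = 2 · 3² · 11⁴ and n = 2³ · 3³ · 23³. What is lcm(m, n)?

max exponent per prime: 2³ · 3³ · 11⁴ · 23³ = 38477602152

38477602152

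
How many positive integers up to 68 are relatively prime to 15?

37

15 = 3·5. Inclusion–exclusion on these primes:
68 − ⌊68/3⌋ − ⌊68/5⌋ + ⌊68/15⌋ = 37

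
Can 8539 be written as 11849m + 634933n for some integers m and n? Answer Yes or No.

No

By Bézout, 11849m + 634933n = 8539 has integer solutions iff gcd(11849, 634933) | 8539.
Euclid: 634933 = 53·11849 + 6936; 11849 = 1·6936 + 4913; 6936 = 1·4913 + 2023; 4913 = 2·2023 + 867; 2023 = 2·867 + 289; 867 = 3·289 + 0. gcd = 289; 8539 mod 289 = 158. No.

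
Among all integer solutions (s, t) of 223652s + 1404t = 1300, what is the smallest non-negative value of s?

gcd(223652, 1404) = 52 (Euclid: 223652 = 159·1404 + 416; 1404 = 3·416 + 156; 416 = 2·156 + 104; 156 = 1·104 + 52; 104 = 2·52 + 0), and 52 | 1300.
Extended Euclid: 223652·(-10) + 1404·(1593) = 52. Scale by 25: s₀ = -250.
General solution s = s₀ + 27k; reducing mod 27 gives s = 20 (and t = -3185).

20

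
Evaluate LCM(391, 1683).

38709

391 = 17 · 23; 1683 = 3² · 11 · 17
max exponents: 3² · 11 · 17 · 23 = 38709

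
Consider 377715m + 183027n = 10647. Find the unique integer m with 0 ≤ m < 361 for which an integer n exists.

gcd(377715, 183027) = 507 (Euclid: 377715 = 2·183027 + 11661; 183027 = 15·11661 + 8112; 11661 = 1·8112 + 3549; 8112 = 2·3549 + 1014; 3549 = 3·1014 + 507; 1014 = 2·507 + 0), and 507 | 10647.
Extended Euclid: 377715·(157) + 183027·(-324) = 507. Scale by 21: m₀ = 3297.
General solution m = m₀ + 361t; reducing mod 361 gives m = 48 (and n = -99).

48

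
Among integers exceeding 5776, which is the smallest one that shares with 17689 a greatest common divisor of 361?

6137

Multiples of 361 above 5776: 361·17, 361·18, … . Need the cofactor coprime to 17689/361 = 49.
Checking s = 17, 18, … the first with gcd(s, 49) = 1 is s = 17, giving 6137.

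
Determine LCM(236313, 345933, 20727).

426908650707

236313 = 3² · 7 · 11² · 31; 345933 = 3² · 7 · 17² · 19; 20727 = 3² · 7² · 47
lcm takes max exponent of each prime: 3² · 7² · 11² · 17² · 19 · 31 · 47 = 426908650707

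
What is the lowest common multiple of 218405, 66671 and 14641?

766383145

lcm(218405, 66671) = 218405·66671/gcd = 14561279755/2299 = 6333745
lcm(6333745, 14641) = 6333745·14641/gcd = 92732360545/121 = 766383145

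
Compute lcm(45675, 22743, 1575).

16488675

45675 = 3² · 5² · 7 · 29; 22743 = 3² · 7 · 19²; 1575 = 3² · 5² · 7
lcm takes max exponent of each prime: 3² · 5² · 7 · 19² · 29 = 16488675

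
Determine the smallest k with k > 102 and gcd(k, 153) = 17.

Multiples of 17 above 102: 17·7, 17·8, … . Need the cofactor coprime to 153/17 = 9.
Checking s = 7, 8, … the first with gcd(s, 9) = 1 is s = 7, giving 119.

119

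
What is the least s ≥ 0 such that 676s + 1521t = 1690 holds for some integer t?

7

gcd(676, 1521) = 169 (Euclid: 1521 = 2·676 + 169; 676 = 4·169 + 0), and 169 | 1690.
Extended Euclid: 676·(-2) + 1521·(1) = 169. Scale by 10: s₀ = -20.
General solution s = s₀ + 9k; reducing mod 9 gives s = 7 (and t = -2).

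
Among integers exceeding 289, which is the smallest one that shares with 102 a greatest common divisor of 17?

323

Multiples of 17 above 289: 17·18, 17·19, … . Need the cofactor coprime to 102/17 = 6.
Checking s = 18, 19, … the first with gcd(s, 6) = 1 is s = 19, giving 323.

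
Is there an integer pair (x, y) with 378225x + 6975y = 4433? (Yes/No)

gcd(378225, 6975): 378225 = 54·6975 + 1575; 6975 = 4·1575 + 675; 1575 = 2·675 + 225; 675 = 3·225 + 0 → 225
225 does not divide 4433, so a solution does not exist.

No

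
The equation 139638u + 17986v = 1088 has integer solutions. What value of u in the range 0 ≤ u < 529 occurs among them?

351

Euclid: 139638 = 7·17986 + 13736; 17986 = 1·13736 + 4250; 13736 = 3·4250 + 986; 4250 = 4·986 + 306; 986 = 3·306 + 68; 306 = 4·68 + 34; 68 = 2·34 + 0 → gcd = 34; 1088 = 34·32.
Back-substitution yields 139638·(-237) + 17986·(1840) = 34, so one solution is u = -237·32 = -7584, v = 1840·32 = 58880.
Solutions in u differ by 17986/34 = 529; the one in [0, 529) is -7584 mod 529 = 351.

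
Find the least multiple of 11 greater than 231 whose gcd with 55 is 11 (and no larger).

242

Multiples of 11 above 231: 11·22, 11·23, … . Need the cofactor coprime to 55/11 = 5.
Checking s = 22, 23, … the first with gcd(s, 5) = 1 is s = 22, giving 242.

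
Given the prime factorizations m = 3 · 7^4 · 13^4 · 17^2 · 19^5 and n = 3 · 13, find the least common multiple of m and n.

max exponent per prime: 3 · 7^4 · 13^4 · 17^2 · 19^5 = 147215206173639513

147215206173639513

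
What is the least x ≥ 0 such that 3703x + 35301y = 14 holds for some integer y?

143

Euclid: 35301 = 9·3703 + 1974; 3703 = 1·1974 + 1729; 1974 = 1·1729 + 245; 1729 = 7·245 + 14; 245 = 17·14 + 7; 14 = 2·7 + 0 → gcd = 7; 14 = 7·2.
Back-substitution yields 3703·(-2450) + 35301·(257) = 7, so one solution is x = -2450·2 = -4900, y = 257·2 = 514.
Solutions in x differ by 35301/7 = 5043; the one in [0, 5043) is -4900 mod 5043 = 143.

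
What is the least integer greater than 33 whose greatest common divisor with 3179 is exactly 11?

gcd(m, 3179) = 11 forces 11 | m; write m = 11s. Then gcd(11s, 11·289) = 11·gcd(s, 289), so need gcd(s, 289) = 1.
11s > 33 gives s ≥ 4. The least s ≥ 4 coprime to 289 is 4, so m = 11·4 = 44.

44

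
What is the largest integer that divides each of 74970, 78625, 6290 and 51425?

74970 = 2 · 3² · 5 · 7² · 17; 78625 = 5³ · 17 · 37; 6290 = 2 · 5 · 17 · 37; 51425 = 5² · 11² · 17
gcd takes min exponent of each prime: 5 · 17 = 85

85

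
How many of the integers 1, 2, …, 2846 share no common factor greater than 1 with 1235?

1991

Prime factors of 1235: 5, 13, 19. Count integers ≤ 2846 divisible by none of them.
By inclusion–exclusion: 2846 − ⌊2846/5⌋ − ⌊2846/13⌋ − ⌊2846/19⌋ + ⌊2846/65⌋ + ⌊2846/95⌋ + ⌊2846/247⌋ − ⌊2846/1235⌋ = 1991.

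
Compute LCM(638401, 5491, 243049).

638401 = 17² · 47²; 5491 = 17² · 19; 243049 = 17² · 29²
lcm takes max exponent of each prime: 17² · 19 · 29² · 47² = 10201009579

10201009579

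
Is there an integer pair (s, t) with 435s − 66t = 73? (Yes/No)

gcd(435, 66): 435 = 6·66 + 39; 66 = 1·39 + 27; 39 = 1·27 + 12; 27 = 2·12 + 3; 12 = 4·3 + 0 → 3
3 does not divide 73, so a solution does not exist.

No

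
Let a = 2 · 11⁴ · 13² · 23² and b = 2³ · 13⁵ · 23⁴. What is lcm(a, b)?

max exponent per prime: 2³ · 11⁴ · 13⁵ · 23⁴ = 12169951100885864

12169951100885864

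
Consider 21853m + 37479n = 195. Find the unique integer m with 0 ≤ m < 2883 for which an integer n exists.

1902

Reduce mod 37479: 21853m ≡ 195 (mod 37479). With g = gcd(21853, 37479) = 13 dividing 195, divide through: 1681m ≡ 15 (mod 2883).
Since gcd(1681, 2883) = 1, m ≡ 15·(1681)⁻¹ ≡ 1902 (mod 2883). Smallest non-negative: 1902.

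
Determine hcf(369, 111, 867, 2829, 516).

3

gcd(369, 111): 369 = 3·111 + 36; 111 = 3·36 + 3; 36 = 12·3 + 0 → 3
gcd(3, 867): 867 = 289·3 + 0 → 3
gcd(3, 2829): 2829 = 943·3 + 0 → 3
gcd(3, 516): 516 = 172·3 + 0 → 3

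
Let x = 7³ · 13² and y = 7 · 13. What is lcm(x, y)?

57967

max exponent per prime: 7³ · 13² = 57967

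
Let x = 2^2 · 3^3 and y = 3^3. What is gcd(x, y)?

27

min exponent per shared prime: 3^3 = 27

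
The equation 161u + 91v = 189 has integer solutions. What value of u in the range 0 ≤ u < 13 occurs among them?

4

gcd(161, 91) = 7 (Euclid: 161 = 1·91 + 70; 91 = 1·70 + 21; 70 = 3·21 + 7; 21 = 3·7 + 0), and 7 | 189.
Extended Euclid: 161·(4) + 91·(-7) = 7. Scale by 27: u₀ = 108.
General solution u = u₀ + 13t; reducing mod 13 gives u = 4 (and v = -5).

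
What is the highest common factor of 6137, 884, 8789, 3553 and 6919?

6137 = 17 · 19²; 884 = 2² · 13 · 17; 8789 = 11 · 17 · 47; 3553 = 11 · 17 · 19; 6919 = 11 · 17 · 37
gcd takes min exponent of each prime: 17 = 17

17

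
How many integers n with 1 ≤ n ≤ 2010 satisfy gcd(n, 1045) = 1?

1386

Prime factors of 1045: 5, 11, 19. Count integers ≤ 2010 divisible by none of them.
By inclusion–exclusion: 2010 − ⌊2010/5⌋ − ⌊2010/11⌋ − ⌊2010/19⌋ + ⌊2010/55⌋ + ⌊2010/95⌋ + ⌊2010/209⌋ − ⌊2010/1045⌋ = 1386.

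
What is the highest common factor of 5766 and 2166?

6

Euclid: 5766 = 2·2166 + 1434; 2166 = 1·1434 + 732; 1434 = 1·732 + 702; 732 = 1·702 + 30; 702 = 23·30 + 12; 30 = 2·12 + 6; 12 = 2·6 + 0. Last nonzero remainder: 6.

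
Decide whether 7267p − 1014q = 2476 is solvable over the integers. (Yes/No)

gcd(7267, 1014): 7267 = 7·1014 + 169; 1014 = 6·169 + 0 → 169
169 does not divide 2476, so a solution does not exist.

No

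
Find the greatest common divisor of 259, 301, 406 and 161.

7

gcd(259, 301): 301 = 1·259 + 42; 259 = 6·42 + 7; 42 = 6·7 + 0 → 7
gcd(7, 406): 406 = 58·7 + 0 → 7
gcd(7, 161): 161 = 23·7 + 0 → 7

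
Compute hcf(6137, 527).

17

6137 = 17 · 19²
527 = 17 · 31
Common: 17 = 17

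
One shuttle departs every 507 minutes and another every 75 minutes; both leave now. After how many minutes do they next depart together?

gcd first: 507 = 6·75 + 57; 75 = 1·57 + 18; 57 = 3·18 + 3; 18 = 6·3 + 0 → gcd = 3
lcm = 507·75/gcd = 38025/3 = 12675

12675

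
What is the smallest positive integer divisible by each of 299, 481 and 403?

299 = 13 · 23; 481 = 13 · 37; 403 = 13 · 31
lcm takes max exponent of each prime: 13 · 23 · 31 · 37 = 342953

342953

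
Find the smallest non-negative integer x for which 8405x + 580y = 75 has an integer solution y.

Reduce mod 580: 8405x ≡ 75 (mod 580). With g = gcd(8405, 580) = 5 dividing 75, divide through: 1681x ≡ 15 (mod 116).
Since gcd(1681, 116) = 1, x ≡ 15·(1681)⁻¹ ≡ 43 (mod 116). Smallest non-negative: 43.

43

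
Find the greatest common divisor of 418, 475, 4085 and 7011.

gcd(418, 475): 475 = 1·418 + 57; 418 = 7·57 + 19; 57 = 3·19 + 0 → 19
gcd(19, 4085): 4085 = 215·19 + 0 → 19
gcd(19, 7011): 7011 = 369·19 + 0 → 19

19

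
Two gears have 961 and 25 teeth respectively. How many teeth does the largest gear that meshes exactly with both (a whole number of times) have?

Euclid: 961 = 38·25 + 11; 25 = 2·11 + 3; 11 = 3·3 + 2; 3 = 1·2 + 1; 2 = 2·1 + 0. Last nonzero remainder: 1.

1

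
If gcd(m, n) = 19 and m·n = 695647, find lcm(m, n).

Since gcd(m,n)·lcm(m,n) = mn, lcm = 695647/19 = 36613.

36613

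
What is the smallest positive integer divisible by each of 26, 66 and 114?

16302

26 = 2 · 13; 66 = 2 · 3 · 11; 114 = 2 · 3 · 19
lcm takes max exponent of each prime: 2 · 3 · 11 · 13 · 19 = 16302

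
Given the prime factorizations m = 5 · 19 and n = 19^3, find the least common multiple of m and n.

max exponent per prime: 5 · 19^3 = 34295

34295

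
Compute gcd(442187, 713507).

442187 = 17 · 19 · 37²
713507 = 17 · 19 · 47²
Common: 17 · 19 = 323

323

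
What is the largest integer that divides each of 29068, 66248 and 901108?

29068 = 2² · 13² · 43; 66248 = 2³ · 7² · 13²; 901108 = 2² · 13² · 31 · 43
gcd takes min exponent of each prime: 2² · 13² = 676

676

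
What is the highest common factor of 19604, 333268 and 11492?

676

gcd(19604, 333268): 333268 = 17·19604 + 0 → 19604
gcd(19604, 11492): 19604 = 1·11492 + 8112; 11492 = 1·8112 + 3380; 8112 = 2·3380 + 1352; 3380 = 2·1352 + 676; 1352 = 2·676 + 0 → 676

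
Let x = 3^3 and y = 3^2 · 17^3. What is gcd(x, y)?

9

min exponent per shared prime: 3^2 = 9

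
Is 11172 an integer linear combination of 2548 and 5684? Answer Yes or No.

gcd(2548, 5684): 5684 = 2·2548 + 588; 2548 = 4·588 + 196; 588 = 3·196 + 0 → 196
196 divides 11172, so a solution exists.

Yes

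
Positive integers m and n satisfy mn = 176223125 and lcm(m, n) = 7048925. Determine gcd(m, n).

25

From gcd × lcm = mn: gcd = 176223125 / 7048925 = 25.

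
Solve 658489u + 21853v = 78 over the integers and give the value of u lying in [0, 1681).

gcd(658489, 21853) = 13 (Euclid: 658489 = 30·21853 + 2899; 21853 = 7·2899 + 1560; 2899 = 1·1560 + 1339; 1560 = 1·1339 + 221; 1339 = 6·221 + 13; 221 = 17·13 + 0), and 13 | 78.
Extended Euclid: 658489·(98) + 21853·(-2953) = 13. Scale by 6: u₀ = 588.
General solution u = u₀ + 1681t; reducing mod 1681 gives u = 588 (and v = -17718).

588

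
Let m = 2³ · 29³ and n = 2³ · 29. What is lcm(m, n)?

max exponent per prime: 2³ · 29³ = 195112

195112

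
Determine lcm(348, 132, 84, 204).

lcm(348, 132) = 348·132/gcd = 45936/12 = 3828
lcm(3828, 84) = 3828·84/gcd = 321552/12 = 26796
lcm(26796, 204) = 26796·204/gcd = 5466384/12 = 455532

455532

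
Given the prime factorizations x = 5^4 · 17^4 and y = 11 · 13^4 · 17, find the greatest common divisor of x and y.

min exponent per shared prime: 17 = 17

17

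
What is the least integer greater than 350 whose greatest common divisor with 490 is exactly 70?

420

Multiples of 70 above 350: 70·6, 70·7, … . Need the cofactor coprime to 490/70 = 7.
Checking s = 6, 7, … the first with gcd(s, 7) = 1 is s = 6, giving 420.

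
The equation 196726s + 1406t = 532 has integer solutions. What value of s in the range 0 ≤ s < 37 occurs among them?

20

Euclid: 196726 = 139·1406 + 1292; 1406 = 1·1292 + 114; 1292 = 11·114 + 38; 114 = 3·38 + 0 → gcd = 38; 532 = 38·14.
Back-substitution yields 196726·(12) + 1406·(-1679) = 38, so one solution is s = 12·14 = 168, t = -1679·14 = -23506.
Solutions in s differ by 1406/38 = 37; the one in [0, 37) is 168 mod 37 = 20.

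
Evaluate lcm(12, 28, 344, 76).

137256

12 = 2² · 3; 28 = 2² · 7; 344 = 2³ · 43; 76 = 2² · 19
lcm takes max exponent of each prime: 2³ · 3 · 7 · 19 · 43 = 137256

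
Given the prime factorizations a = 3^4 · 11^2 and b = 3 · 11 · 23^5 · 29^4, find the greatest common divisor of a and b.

33

min exponent per shared prime: 3 · 11 = 33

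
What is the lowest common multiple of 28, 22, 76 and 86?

lcm(28, 22) = 28·22/gcd = 616/2 = 308
lcm(308, 76) = 308·76/gcd = 23408/4 = 5852
lcm(5852, 86) = 5852·86/gcd = 503272/2 = 251636

251636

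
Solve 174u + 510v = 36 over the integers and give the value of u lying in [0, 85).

Reduce mod 510: 174u ≡ 36 (mod 510). With g = gcd(174, 510) = 6 dividing 36, divide through: 29u ≡ 6 (mod 85).
Since gcd(29, 85) = 1, u ≡ 6·(29)⁻¹ ≡ 9 (mod 85). Smallest non-negative: 9.

9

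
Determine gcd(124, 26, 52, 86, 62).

gcd(124, 26): 124 = 4·26 + 20; 26 = 1·20 + 6; 20 = 3·6 + 2; 6 = 3·2 + 0 → 2
gcd(2, 52): 52 = 26·2 + 0 → 2
gcd(2, 86): 86 = 43·2 + 0 → 2
gcd(2, 62): 62 = 31·2 + 0 → 2

2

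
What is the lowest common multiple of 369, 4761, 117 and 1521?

32988969

369 = 3² · 41; 4761 = 3² · 23²; 117 = 3² · 13; 1521 = 3² · 13²
lcm takes max exponent of each prime: 3² · 13² · 23² · 41 = 32988969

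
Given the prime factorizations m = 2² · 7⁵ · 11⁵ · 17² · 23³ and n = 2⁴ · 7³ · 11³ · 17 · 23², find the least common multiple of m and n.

152284239683924656

max exponent per prime: 2⁴ · 7⁵ · 11⁵ · 17² · 23³ = 152284239683924656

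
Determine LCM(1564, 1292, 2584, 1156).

lcm(1564, 1292) = 1564·1292/gcd = 2020688/68 = 29716
lcm(29716, 2584) = 29716·2584/gcd = 76786144/1292 = 59432
lcm(59432, 1156) = 59432·1156/gcd = 68703392/68 = 1010344

1010344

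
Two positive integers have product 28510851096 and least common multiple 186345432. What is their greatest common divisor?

153

From gcd × lcm = mn: gcd = 28510851096 / 186345432 = 153.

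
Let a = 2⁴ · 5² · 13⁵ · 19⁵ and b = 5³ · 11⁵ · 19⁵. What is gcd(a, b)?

min exponent per shared prime: 5² · 19⁵ = 61902475

61902475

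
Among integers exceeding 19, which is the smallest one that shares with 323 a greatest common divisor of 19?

323 = 19·17. Any x with gcd(x, 323) = 19 is a multiple of 19, say 19s, with s coprime to 17.
Need s > 19/19, so s ≥ 2. First s ≥ 2 with gcd(s, 17) = 1 is s = 2. Thus x = 19·2 = 38.

38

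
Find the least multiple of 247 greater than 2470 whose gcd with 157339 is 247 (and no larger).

gcd(k, 157339) = 247 forces 247 | k; write k = 247s. Then gcd(247s, 247·637) = 247·gcd(s, 637), so need gcd(s, 637) = 1.
247s > 2470 gives s ≥ 11. The least s ≥ 11 coprime to 637 is 11, so k = 247·11 = 2717.

2717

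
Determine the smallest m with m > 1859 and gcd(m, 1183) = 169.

gcd(m, 1183) = 169 forces 169 | m; write m = 169s. Then gcd(169s, 169·7) = 169·gcd(s, 7), so need gcd(s, 7) = 1.
169s > 1859 gives s ≥ 12. The least s ≥ 12 coprime to 7 is 12, so m = 169·12 = 2028.

2028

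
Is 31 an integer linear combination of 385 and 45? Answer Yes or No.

No

gcd(385, 45): 385 = 8·45 + 25; 45 = 1·25 + 20; 25 = 1·20 + 5; 20 = 4·5 + 0 → 5
5 does not divide 31, so a solution does not exist.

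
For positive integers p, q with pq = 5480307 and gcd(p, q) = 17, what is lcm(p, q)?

Since gcd(p,q)·lcm(p,q) = pq, lcm = 5480307/17 = 322371.

322371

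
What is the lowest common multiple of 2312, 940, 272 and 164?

44552240

lcm(2312, 940) = 2312·940/gcd = 2173280/4 = 543320
lcm(543320, 272) = 543320·272/gcd = 147783040/136 = 1086640
lcm(1086640, 164) = 1086640·164/gcd = 178208960/4 = 44552240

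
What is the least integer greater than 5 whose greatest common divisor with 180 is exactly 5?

25

gcd(m, 180) = 5 forces 5 | m; write m = 5s. Then gcd(5s, 5·36) = 5·gcd(s, 36), so need gcd(s, 36) = 1.
5s > 5 gives s ≥ 2. The least s ≥ 2 coprime to 36 is 5, so m = 5·5 = 25.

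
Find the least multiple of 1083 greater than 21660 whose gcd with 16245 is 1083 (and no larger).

Multiples of 1083 above 21660: 1083·21, 1083·22, … . Need the cofactor coprime to 16245/1083 = 15.
Checking s = 21, 22, … the first with gcd(s, 15) = 1 is s = 22, giving 23826.

23826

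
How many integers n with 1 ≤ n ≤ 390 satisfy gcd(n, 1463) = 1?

Prime factors of 1463: 7, 11, 19. Count integers ≤ 390 divisible by none of them.
By inclusion–exclusion: 390 − ⌊390/7⌋ − ⌊390/11⌋ − ⌊390/19⌋ + ⌊390/77⌋ + ⌊390/133⌋ + ⌊390/209⌋ − ⌊390/1463⌋ = 288.

288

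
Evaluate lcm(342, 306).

gcd first: 342 = 1·306 + 36; 306 = 8·36 + 18; 36 = 2·18 + 0 → gcd = 18
lcm = 342·306/gcd = 104652/18 = 5814

5814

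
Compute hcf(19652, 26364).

4

19652 = 2² · 17³
26364 = 2² · 3 · 13³
Common: 2² = 4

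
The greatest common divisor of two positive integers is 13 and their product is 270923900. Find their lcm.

20840300

Since gcd(p,q)·lcm(p,q) = pq, lcm = 270923900/13 = 20840300.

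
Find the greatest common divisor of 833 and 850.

833 = 7² · 17
850 = 2 · 5² · 17
Common: 17 = 17

17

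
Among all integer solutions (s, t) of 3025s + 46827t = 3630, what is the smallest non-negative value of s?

156

Euclid: 46827 = 15·3025 + 1452; 3025 = 2·1452 + 121; 1452 = 12·121 + 0 → gcd = 121; 3630 = 121·30.
Back-substitution yields 3025·(31) + 46827·(-2) = 121, so one solution is s = 31·30 = 930, t = -2·30 = -60.
Solutions in s differ by 46827/121 = 387; the one in [0, 387) is 930 mod 387 = 156.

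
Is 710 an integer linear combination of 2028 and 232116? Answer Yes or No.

gcd(2028, 232116): 232116 = 114·2028 + 924; 2028 = 2·924 + 180; 924 = 5·180 + 24; 180 = 7·24 + 12; 24 = 2·12 + 0 → 12
12 does not divide 710, so a solution does not exist.

No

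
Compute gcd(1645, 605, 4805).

gcd(1645, 605): 1645 = 2·605 + 435; 605 = 1·435 + 170; 435 = 2·170 + 95; 170 = 1·95 + 75; 95 = 1·75 + 20; 75 = 3·20 + 15; 20 = 1·15 + 5; 15 = 3·5 + 0 → 5
gcd(5, 4805): 4805 = 961·5 + 0 → 5

5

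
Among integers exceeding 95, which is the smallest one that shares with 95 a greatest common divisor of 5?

100

Multiples of 5 above 95: 5·20, 5·21, … . Need the cofactor coprime to 95/5 = 19.
Checking s = 20, 21, … the first with gcd(s, 19) = 1 is s = 20, giving 100.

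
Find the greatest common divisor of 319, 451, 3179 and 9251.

gcd(319, 451): 451 = 1·319 + 132; 319 = 2·132 + 55; 132 = 2·55 + 22; 55 = 2·22 + 11; 22 = 2·11 + 0 → 11
gcd(11, 3179): 3179 = 289·11 + 0 → 11
gcd(11, 9251): 9251 = 841·11 + 0 → 11

11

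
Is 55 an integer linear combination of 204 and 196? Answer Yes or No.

No

By Bézout, 204p + 196q = 55 has integer solutions iff gcd(204, 196) | 55.
Euclid: 204 = 1·196 + 8; 196 = 24·8 + 4; 8 = 2·4 + 0. gcd = 4; 55 mod 4 = 3. No.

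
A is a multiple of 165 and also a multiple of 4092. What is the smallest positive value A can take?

165 = 3 · 5 · 11; 4092 = 2² · 3 · 11 · 31
max exponents: 2² · 3 · 5 · 11 · 31 = 20460

20460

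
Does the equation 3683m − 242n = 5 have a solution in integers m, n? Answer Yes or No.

gcd(3683, 242): 3683 = 15·242 + 53; 242 = 4·53 + 30; 53 = 1·30 + 23; 30 = 1·23 + 7; 23 = 3·7 + 2; 7 = 3·2 + 1; 2 = 2·1 + 0 → 1
1 divides 5, so a solution exists.

Yes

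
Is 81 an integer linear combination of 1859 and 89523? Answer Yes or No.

By Bézout, 1859u + 89523v = 81 has integer solutions iff gcd(1859, 89523) | 81.
Euclid: 89523 = 48·1859 + 291; 1859 = 6·291 + 113; 291 = 2·113 + 65; 113 = 1·65 + 48; 65 = 1·48 + 17; 48 = 2·17 + 14; 17 = 1·14 + 3; 14 = 4·3 + 2; 3 = 1·2 + 1; 2 = 2·1 + 0. gcd = 1; 81 mod 1 = 0. Yes.

Yes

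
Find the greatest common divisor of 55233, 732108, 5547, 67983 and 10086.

gcd(55233, 732108): 732108 = 13·55233 + 14079; 55233 = 3·14079 + 12996; 14079 = 1·12996 + 1083; 12996 = 12·1083 + 0 → 1083
gcd(1083, 5547): 5547 = 5·1083 + 132; 1083 = 8·132 + 27; 132 = 4·27 + 24; 27 = 1·24 + 3; 24 = 8·3 + 0 → 3
gcd(3, 67983): 67983 = 22661·3 + 0 → 3
gcd(3, 10086): 10086 = 3362·3 + 0 → 3

3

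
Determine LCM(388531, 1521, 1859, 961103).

388531 = 11² · 13² · 19; 1521 = 3² · 13²; 1859 = 11 · 13²; 961103 = 11² · 13² · 47
lcm takes max exponent of each prime: 3² · 11² · 13² · 19 · 47 = 164348613

164348613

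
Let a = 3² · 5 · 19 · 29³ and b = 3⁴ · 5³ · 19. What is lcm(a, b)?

max exponent per prime: 3⁴ · 5³ · 19 · 29³ = 4691833875

4691833875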